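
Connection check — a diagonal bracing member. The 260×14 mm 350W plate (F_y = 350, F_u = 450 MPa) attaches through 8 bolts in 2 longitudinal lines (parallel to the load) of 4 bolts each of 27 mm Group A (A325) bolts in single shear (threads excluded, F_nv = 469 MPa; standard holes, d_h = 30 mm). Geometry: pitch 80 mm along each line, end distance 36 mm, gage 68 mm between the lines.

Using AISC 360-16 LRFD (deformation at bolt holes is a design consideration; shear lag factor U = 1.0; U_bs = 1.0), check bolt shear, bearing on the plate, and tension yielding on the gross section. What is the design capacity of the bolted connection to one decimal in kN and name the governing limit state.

1146.6 kN (gross-section yield governs)

Bolt shear: A_b = π(27)²/4 = 572.56 mm². φR_n = 0.75 × 469 × 572.56 × 8 × 1 = 1611.2 kN.
Bearing (14 mm plate, F_u = 450 MPa): end bolts L_c = 36 − 30/2 = 21, R_n = min(1.2×21×14×450, 2.4×27×14×450) = 158.76 kN/bolt; interior L_c = 80 − 30 = 50, R_n = 378 kN/bolt. φR_n = 0.75 × (2×158.76 + 6×378) = 1939.1 kN.
Tension yield (gross): A_g = 260×14 = 3640 mm². φR_n = 0.90 × 350 × 3640 = 1146.6 kN.
Governing: min(1611.2, 1939.1, 1146.6) = 1146.6 kN → gross-section yield.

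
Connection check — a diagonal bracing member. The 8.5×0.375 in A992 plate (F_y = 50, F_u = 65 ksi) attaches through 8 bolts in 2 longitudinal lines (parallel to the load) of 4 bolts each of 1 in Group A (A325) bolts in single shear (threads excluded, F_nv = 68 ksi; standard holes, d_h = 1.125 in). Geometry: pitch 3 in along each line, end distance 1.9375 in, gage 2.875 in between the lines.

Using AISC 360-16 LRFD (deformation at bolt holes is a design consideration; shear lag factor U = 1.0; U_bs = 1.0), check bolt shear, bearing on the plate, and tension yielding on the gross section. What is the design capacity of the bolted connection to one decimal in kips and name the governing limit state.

Bolt shear: A_b = π(1)²/4 = 0.7854 in². φR_n = 0.75 × 68 × 0.7854 × 8 × 1 = 320.4 kips.
Bearing (0.375 in plate, F_u = 65 ksi): end bolts L_c = 1.9375 − 1.125/2 = 1.375, R_n = min(1.2×1.375×0.375×65, 2.4×1×0.375×65) = 40.219 kips/bolt; interior L_c = 3 − 1.125 = 1.875, R_n = 54.844 kips/bolt. φR_n = 0.75 × (2×40.219 + 6×54.844) = 307.1 kips.
Tension yield (gross): A_g = 8.5×0.375 = 3.1875 in². φR_n = 0.90 × 50 × 3.1875 = 143.4 kips.
Governing: min(320.4, 307.1, 143.4) = 143.4 kips → gross-section yield.

143.4 kips (gross-section yield governs)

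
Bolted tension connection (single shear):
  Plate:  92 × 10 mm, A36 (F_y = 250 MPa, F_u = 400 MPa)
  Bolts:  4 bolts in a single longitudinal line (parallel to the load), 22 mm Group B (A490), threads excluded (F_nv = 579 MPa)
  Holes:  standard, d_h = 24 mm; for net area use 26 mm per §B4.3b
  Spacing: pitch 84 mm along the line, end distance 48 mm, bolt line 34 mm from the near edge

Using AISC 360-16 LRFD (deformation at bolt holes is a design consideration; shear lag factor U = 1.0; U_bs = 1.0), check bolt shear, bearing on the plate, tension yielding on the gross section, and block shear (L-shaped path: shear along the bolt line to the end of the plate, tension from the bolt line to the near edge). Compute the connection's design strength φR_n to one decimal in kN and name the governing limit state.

Bolt shear: A_b = π(22)²/4 = 380.13 mm². φR_n = 0.75 × 579 × 380.13 × 4 × 1 = 660.3 kN.
Bearing (10 mm plate, F_u = 400 MPa): end bolts L_c = 48 − 24/2 = 36, R_n = min(1.2×36×10×400, 2.4×22×10×400) = 172.8 kN/bolt; interior L_c = 84 − 24 = 60, R_n = 211.2 kN/bolt. φR_n = 0.75 × (1×172.8 + 3×211.2) = 604.8 kN.
Tension yield (gross): A_g = 92×10 = 920 mm². φR_n = 0.90 × 250 × 920 = 207.0 kN.
Block shear: shear path 1×[48+3×84] = 1×300 mm, A_gv = 3000, A_nv = 1×(300 − 3.5×26)×10 = 2090 mm²; tension to near edge: (34 − 0.5×26)×10 = 210 mm². R_n = min(0.6×400×2090, 0.6×250×3000) + 1.0×400×210 = min(501.6, 450) + 84 = 534 kN. φR_n = 0.75 × 534 = 400.5 kN.
Governing: min(660.3, 604.8, 207.0, 400.5) = 207.0 kN → gross-section yield.

207.0 kN (gross-section yield governs)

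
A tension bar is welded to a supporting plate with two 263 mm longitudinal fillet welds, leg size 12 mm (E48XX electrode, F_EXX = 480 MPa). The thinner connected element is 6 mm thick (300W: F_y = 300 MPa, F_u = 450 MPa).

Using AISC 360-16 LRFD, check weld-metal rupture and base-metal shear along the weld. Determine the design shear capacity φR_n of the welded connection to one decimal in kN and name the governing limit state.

Weld metal: throat = 0.707×12 = 8.484 mm, L = 2×263 = 526 mm. φR_n = 0.75 × 0.6 × 480 × 8.484 × 526 = 963.9 kN.
Base metal shear (6 mm plate): yield φR_n = 1.0×0.6×300×6×526 = 568.1 kN; rupture φR_n = 0.75×0.6×450×6×526 = 639.1 kN; take 568.1 kN (yield).
Governing: min(963.9, 568.1) = 568.1 kN → base-metal shear.

568.1 kN (base-metal shear governs)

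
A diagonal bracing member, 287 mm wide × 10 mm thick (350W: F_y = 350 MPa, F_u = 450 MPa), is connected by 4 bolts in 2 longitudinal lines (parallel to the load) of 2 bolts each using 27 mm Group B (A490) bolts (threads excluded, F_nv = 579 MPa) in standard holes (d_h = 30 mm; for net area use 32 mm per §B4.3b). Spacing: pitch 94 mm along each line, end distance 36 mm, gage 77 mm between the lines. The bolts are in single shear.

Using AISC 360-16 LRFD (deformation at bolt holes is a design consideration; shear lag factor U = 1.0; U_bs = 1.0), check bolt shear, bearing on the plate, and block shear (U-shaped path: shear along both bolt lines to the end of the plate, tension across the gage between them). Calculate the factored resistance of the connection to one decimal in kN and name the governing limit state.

Bolt shear: A_b = π(27)²/4 = 572.56 mm². φR_n = 0.75 × 579 × 572.56 × 4 × 1 = 994.5 kN.
Bearing (10 mm plate, F_u = 450 MPa): end bolts L_c = 36 − 30/2 = 21, R_n = min(1.2×21×10×450, 2.4×27×10×450) = 113.4 kN/bolt; interior L_c = 94 − 30 = 64, R_n = 291.6 kN/bolt. φR_n = 0.75 × (2×113.4 + 2×291.6) = 607.5 kN.
Block shear: shear path 2×[36+1×94] = 2×130 mm, A_gv = 2600, A_nv = 2×(130 − 1.5×32)×10 = 1640 mm²; tension across gage: (77 − 1×32)×10 = 450 mm². R_n = min(0.6×450×1640, 0.6×350×2600) + 1.0×450×450 = min(442.8, 546) + 202.5 = 645.3 kN. φR_n = 0.75 × 645.3 = 484.0 kN.
Governing: min(994.5, 607.5, 484.0) = 484.0 kN → block shear.

484.0 kN (block shear governs)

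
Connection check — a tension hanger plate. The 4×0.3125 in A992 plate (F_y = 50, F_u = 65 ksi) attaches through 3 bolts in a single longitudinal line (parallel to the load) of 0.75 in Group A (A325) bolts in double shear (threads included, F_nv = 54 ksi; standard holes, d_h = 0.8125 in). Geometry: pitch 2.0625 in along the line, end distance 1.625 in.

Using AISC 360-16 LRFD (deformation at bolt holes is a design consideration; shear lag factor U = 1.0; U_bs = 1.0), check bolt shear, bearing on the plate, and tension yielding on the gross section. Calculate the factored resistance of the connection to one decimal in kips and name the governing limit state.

56.3 kips (gross-section yield governs)

Bolt shear: A_b = π(0.75)²/4 = 0.44179 in². φR_n = 0.75 × 54 × 0.44179 × 3 × 2 = 107.4 kips.
Bearing (0.3125 in plate, F_u = 65 ksi): end bolts L_c = 1.625 − 0.8125/2 = 1.21875, R_n = min(1.2×1.21875×0.3125×65, 2.4×0.75×0.3125×65) = 29.707 kips/bolt; interior L_c = 2.0625 − 0.8125 = 1.25, R_n = 30.469 kips/bolt. φR_n = 0.75 × (1×29.707 + 2×30.469) = 68.0 kips.
Tension yield (gross): A_g = 4×0.3125 = 1.25 in². φR_n = 0.90 × 50 × 1.25 = 56.3 kips.
Governing: min(107.4, 68.0, 56.3) = 56.3 kips → gross-section yield.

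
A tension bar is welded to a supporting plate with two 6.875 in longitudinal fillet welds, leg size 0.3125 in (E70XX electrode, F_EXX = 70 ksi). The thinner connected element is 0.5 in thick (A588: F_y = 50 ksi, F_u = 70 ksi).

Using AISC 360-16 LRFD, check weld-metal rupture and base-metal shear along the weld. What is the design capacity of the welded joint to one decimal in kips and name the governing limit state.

95.7 kips (weld metal governs)

Weld metal: throat = 0.707×0.3125 = 0.22094 in, L = 2×6.875 = 13.75 in. φR_n = 0.75 × 0.6 × 70 × 0.22094 × 13.75 = 95.7 kips.
Base metal shear (0.5 in plate): yield φR_n = 1.0×0.6×50×0.5×13.75 = 206.3 kips; rupture φR_n = 0.75×0.6×70×0.5×13.75 = 216.6 kips; take 206.3 kips (yield).
Governing: min(95.7, 206.3) = 95.7 kips → weld metal.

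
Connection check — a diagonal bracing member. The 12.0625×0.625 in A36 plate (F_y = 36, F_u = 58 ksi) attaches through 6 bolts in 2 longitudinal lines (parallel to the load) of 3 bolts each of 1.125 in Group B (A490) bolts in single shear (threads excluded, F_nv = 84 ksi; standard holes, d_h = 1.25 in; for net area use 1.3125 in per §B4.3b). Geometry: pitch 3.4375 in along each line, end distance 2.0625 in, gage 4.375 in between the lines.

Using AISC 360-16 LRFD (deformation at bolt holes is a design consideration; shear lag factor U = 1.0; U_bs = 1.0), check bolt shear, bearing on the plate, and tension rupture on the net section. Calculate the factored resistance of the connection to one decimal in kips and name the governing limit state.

256.6 kips (net-section rupture governs)

Bolt shear: A_b = π(1.125)²/4 = 0.99402 in². φR_n = 0.75 × 84 × 0.99402 × 6 × 1 = 375.7 kips.
Bearing (0.625 in plate, F_u = 58 ksi): end bolts L_c = 2.0625 − 1.25/2 = 1.4375, R_n = min(1.2×1.4375×0.625×58, 2.4×1.125×0.625×58) = 62.531 kips/bolt; interior L_c = 3.4375 − 1.25 = 2.1875, R_n = 95.156 kips/bolt. φR_n = 0.75 × (2×62.531 + 4×95.156) = 379.3 kips.
Tension rupture (net): A_n = (12.0625 − 2×1.3125)×0.625 = 5.8984 in² (U = 1.0, A_e = A_n). φR_n = 0.75 × 58 × 5.8984 = 256.6 kips.
Governing: min(375.7, 379.3, 256.6) = 256.6 kips → net-section rupture.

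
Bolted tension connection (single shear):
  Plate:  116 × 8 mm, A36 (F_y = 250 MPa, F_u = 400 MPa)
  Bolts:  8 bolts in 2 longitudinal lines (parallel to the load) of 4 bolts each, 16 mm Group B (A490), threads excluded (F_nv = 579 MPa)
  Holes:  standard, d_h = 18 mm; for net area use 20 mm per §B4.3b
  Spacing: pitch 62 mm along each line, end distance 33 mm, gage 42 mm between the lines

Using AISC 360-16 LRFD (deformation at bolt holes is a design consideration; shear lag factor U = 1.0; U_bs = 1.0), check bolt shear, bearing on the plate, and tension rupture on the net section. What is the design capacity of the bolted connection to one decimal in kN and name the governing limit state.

Bolt shear: A_b = π(16)²/4 = 201.06 mm². φR_n = 0.75 × 579 × 201.06 × 8 × 1 = 698.5 kN.
Bearing (8 mm plate, F_u = 400 MPa): end bolts L_c = 33 − 18/2 = 24, R_n = min(1.2×24×8×400, 2.4×16×8×400) = 92.16 kN/bolt; interior L_c = 62 − 18 = 44, R_n = 122.88 kN/bolt. φR_n = 0.75 × (2×92.16 + 6×122.88) = 691.2 kN.
Tension rupture (net): A_n = (116 − 2×20)×8 = 608 mm² (U = 1.0, A_e = A_n). φR_n = 0.75 × 400 × 608 = 182.4 kN.
Governing: min(698.5, 691.2, 182.4) = 182.4 kN → net-section rupture.

182.4 kN (net-section rupture governs)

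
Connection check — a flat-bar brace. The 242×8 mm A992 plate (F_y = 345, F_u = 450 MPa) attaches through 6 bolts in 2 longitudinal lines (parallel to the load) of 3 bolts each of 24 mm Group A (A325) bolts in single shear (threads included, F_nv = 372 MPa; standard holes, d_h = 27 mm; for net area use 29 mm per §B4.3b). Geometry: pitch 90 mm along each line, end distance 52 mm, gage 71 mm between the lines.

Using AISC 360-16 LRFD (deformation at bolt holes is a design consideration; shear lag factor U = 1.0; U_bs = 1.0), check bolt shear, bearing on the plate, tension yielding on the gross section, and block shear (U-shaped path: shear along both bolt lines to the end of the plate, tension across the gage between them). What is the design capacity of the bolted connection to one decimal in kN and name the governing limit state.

Bolt shear: A_b = π(24)²/4 = 452.39 mm². φR_n = 0.75 × 372 × 452.39 × 6 × 1 = 757.3 kN.
Bearing (8 mm plate, F_u = 450 MPa): end bolts L_c = 52 − 27/2 = 38.5, R_n = min(1.2×38.5×8×450, 2.4×24×8×450) = 166.32 kN/bolt; interior L_c = 90 − 27 = 63, R_n = 207.36 kN/bolt. φR_n = 0.75 × (2×166.32 + 4×207.36) = 871.6 kN.
Tension yield (gross): A_g = 242×8 = 1936 mm². φR_n = 0.90 × 345 × 1936 = 601.1 kN.
Block shear: shear path 2×[52+2×90] = 2×232 mm, A_gv = 3712, A_nv = 2×(232 − 2.5×29)×8 = 2552 mm²; tension across gage: (71 − 1×29)×8 = 336 mm². R_n = min(0.6×450×2552, 0.6×345×3712) + 1.0×450×336 = min(689.04, 768.38) + 151.2 = 840.24 kN. φR_n = 0.75 × 840.24 = 630.2 kN.
Governing: min(757.3, 871.6, 601.1, 630.2) = 601.1 kN → gross-section yield.

601.1 kN (gross-section yield governs)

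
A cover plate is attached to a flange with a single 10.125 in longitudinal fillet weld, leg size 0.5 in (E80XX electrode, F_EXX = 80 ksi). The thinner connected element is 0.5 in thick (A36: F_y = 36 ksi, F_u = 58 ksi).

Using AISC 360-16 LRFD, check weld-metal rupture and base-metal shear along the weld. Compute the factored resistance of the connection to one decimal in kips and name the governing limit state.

Weld metal: throat = 0.707×0.5 = 0.3535 in, L = 10.125 in. φR_n = 0.75 × 0.6 × 80 × 0.3535 × 10.125 = 128.9 kips.
Base metal shear (0.5 in plate): yield φR_n = 1.0×0.6×36×0.5×10.125 = 109.4 kips; rupture φR_n = 0.75×0.6×58×0.5×10.125 = 132.1 kips; take 109.4 kips (yield).
Governing: min(128.9, 109.4) = 109.4 kips → base-metal shear.

109.4 kips (base-metal shear governs)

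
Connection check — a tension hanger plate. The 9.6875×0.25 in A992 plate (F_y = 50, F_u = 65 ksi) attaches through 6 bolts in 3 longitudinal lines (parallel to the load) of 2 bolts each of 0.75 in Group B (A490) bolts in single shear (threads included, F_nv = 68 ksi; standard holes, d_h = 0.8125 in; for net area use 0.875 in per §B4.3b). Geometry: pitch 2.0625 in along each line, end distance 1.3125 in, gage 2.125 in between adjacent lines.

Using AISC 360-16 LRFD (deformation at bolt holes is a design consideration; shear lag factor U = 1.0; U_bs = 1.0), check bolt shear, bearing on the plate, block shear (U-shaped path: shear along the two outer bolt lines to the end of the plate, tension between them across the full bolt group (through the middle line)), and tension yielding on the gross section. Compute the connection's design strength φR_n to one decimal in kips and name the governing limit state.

Bolt shear: A_b = π(0.75)²/4 = 0.44179 in². φR_n = 0.75 × 68 × 0.44179 × 6 × 1 = 135.2 kips.
Bearing (0.25 in plate, F_u = 65 ksi): end bolts L_c = 1.3125 − 0.8125/2 = 0.90625, R_n = min(1.2×0.90625×0.25×65, 2.4×0.75×0.25×65) = 17.672 kips/bolt; interior L_c = 2.0625 − 0.8125 = 1.25, R_n = 24.375 kips/bolt. φR_n = 0.75 × (3×17.672 + 3×24.375) = 94.6 kips.
Block shear: shear path 2×[1.3125+1×2.0625] = 2×3.375 in, A_gv = 1.6875, A_nv = 2×(3.375 − 1.5×0.875)×0.25 = 1.0313 in²; tension across gage: (4.25 − 2×0.875)×0.25 = 0.625 in². R_n = min(0.6×65×1.0313, 0.6×50×1.6875) + 1.0×65×0.625 = min(40.221, 50.625) + 40.625 = 80.846 kips. φR_n = 0.75 × 80.846 = 60.6 kips.
Tension yield (gross): A_g = 9.6875×0.25 = 2.4219 in². φR_n = 0.90 × 50 × 2.4219 = 109.0 kips.
Governing: min(135.2, 94.6, 60.6, 109.0) = 60.6 kips → block shear.

60.6 kips (block shear governs)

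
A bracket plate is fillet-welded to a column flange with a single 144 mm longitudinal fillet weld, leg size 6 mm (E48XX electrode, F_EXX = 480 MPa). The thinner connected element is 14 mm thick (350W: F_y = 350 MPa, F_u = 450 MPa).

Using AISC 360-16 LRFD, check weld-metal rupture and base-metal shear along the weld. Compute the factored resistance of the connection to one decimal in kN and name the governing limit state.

131.9 kN (weld metal governs)

Weld metal: throat = 0.707×6 = 4.242 mm, L = 144 mm. φR_n = 0.75 × 0.6 × 480 × 4.242 × 144 = 131.9 kN.
Base metal shear (14 mm plate): yield φR_n = 1.0×0.6×350×14×144 = 423.4 kN; rupture φR_n = 0.75×0.6×450×14×144 = 408.2 kN; take 408.2 kN (rupture).
Governing: min(131.9, 408.2) = 131.9 kN → weld metal.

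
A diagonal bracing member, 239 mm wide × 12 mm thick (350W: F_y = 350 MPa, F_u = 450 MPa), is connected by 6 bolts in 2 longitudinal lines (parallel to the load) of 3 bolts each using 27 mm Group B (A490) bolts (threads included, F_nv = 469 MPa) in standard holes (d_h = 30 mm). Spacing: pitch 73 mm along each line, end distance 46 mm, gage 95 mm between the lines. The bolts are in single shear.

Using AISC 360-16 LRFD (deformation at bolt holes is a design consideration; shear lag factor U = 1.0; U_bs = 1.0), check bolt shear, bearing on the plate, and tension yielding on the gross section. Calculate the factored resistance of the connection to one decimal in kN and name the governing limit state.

Bolt shear: A_b = π(27)²/4 = 572.56 mm². φR_n = 0.75 × 469 × 572.56 × 6 × 1 = 1208.4 kN.
Bearing (12 mm plate, F_u = 450 MPa): end bolts L_c = 46 − 30/2 = 31, R_n = min(1.2×31×12×450, 2.4×27×12×450) = 200.88 kN/bolt; interior L_c = 73 − 30 = 43, R_n = 278.64 kN/bolt. φR_n = 0.75 × (2×200.88 + 4×278.64) = 1137.2 kN.
Tension yield (gross): A_g = 239×12 = 2868 mm². φR_n = 0.90 × 350 × 2868 = 903.4 kN.
Governing: min(1208.4, 1137.2, 903.4) = 903.4 kN → gross-section yield.

903.4 kN (gross-section yield governs)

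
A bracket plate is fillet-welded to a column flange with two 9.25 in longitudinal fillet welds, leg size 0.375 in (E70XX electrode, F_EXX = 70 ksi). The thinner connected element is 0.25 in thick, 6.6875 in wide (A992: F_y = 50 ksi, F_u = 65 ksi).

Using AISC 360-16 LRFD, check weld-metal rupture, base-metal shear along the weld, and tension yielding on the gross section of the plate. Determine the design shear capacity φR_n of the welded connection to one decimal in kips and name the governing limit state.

Weld metal: throat = 0.707×0.375 = 0.26513 in, L = 2×9.25 = 18.5 in. φR_n = 0.75 × 0.6 × 70 × 0.26513 × 18.5 = 154.5 kips.
Base metal shear (0.25 in plate): yield φR_n = 1.0×0.6×50×0.25×18.5 = 138.8 kips; rupture φR_n = 0.75×0.6×65×0.25×18.5 = 135.3 kips; take 135.3 kips (rupture).
Tension yield (gross): A_g = 6.6875×0.25 = 1.6719 in². φR_n = 0.90 × 50 × 1.6719 = 75.2 kips.
Governing: min(154.5, 135.3, 75.2) = 75.2 kips → gross-section yield.

75.2 kips (gross-section yield governs)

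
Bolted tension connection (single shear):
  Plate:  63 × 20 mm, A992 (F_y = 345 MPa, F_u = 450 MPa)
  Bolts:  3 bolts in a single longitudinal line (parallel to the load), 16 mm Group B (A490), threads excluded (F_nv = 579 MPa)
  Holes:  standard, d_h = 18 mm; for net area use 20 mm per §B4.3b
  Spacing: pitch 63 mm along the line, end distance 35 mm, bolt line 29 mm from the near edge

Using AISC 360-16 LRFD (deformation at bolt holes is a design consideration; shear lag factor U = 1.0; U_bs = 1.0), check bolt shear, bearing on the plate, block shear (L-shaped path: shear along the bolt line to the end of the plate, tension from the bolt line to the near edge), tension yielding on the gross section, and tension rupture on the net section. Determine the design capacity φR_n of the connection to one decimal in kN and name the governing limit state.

261.9 kN (bolt shear governs)

Bolt shear: A_b = π(16)²/4 = 201.06 mm². φR_n = 0.75 × 579 × 201.06 × 3 × 1 = 261.9 kN.
Bearing (20 mm plate, F_u = 450 MPa): end bolts L_c = 35 − 18/2 = 26, R_n = min(1.2×26×20×450, 2.4×16×20×450) = 280.8 kN/bolt; interior L_c = 63 − 18 = 45, R_n = 345.6 kN/bolt. φR_n = 0.75 × (1×280.8 + 2×345.6) = 729.0 kN.
Block shear: shear path 1×[35+2×63] = 1×161 mm, A_gv = 3220, A_nv = 1×(161 − 2.5×20)×20 = 2220 mm²; tension to near edge: (29 − 0.5×20)×20 = 380 mm². R_n = min(0.6×450×2220, 0.6×345×3220) + 1.0×450×380 = min(599.4, 666.54) + 171 = 770.4 kN. φR_n = 0.75 × 770.4 = 577.8 kN.
Tension yield (gross): A_g = 63×20 = 1260 mm². φR_n = 0.90 × 345 × 1260 = 391.2 kN.
Tension rupture (net): A_n = (63 − 1×20)×20 = 860 mm² (U = 1.0, A_e = A_n). φR_n = 0.75 × 450 × 860 = 290.3 kN.
Governing: min(261.9, 729.0, 577.8, 391.2, 290.3) = 261.9 kN → bolt shear.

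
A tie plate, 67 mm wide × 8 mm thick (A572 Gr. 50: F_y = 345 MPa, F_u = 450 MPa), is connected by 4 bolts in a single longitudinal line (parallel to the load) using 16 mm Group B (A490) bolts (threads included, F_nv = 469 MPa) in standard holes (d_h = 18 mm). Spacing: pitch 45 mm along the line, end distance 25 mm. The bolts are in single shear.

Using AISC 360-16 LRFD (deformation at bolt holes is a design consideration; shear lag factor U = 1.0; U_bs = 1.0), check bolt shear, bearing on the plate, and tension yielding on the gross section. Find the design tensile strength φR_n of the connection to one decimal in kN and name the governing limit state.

166.4 kN (gross-section yield governs)

Bolt shear: A_b = π(16)²/4 = 201.06 mm². φR_n = 0.75 × 469 × 201.06 × 4 × 1 = 282.9 kN.
Bearing (8 mm plate, F_u = 450 MPa): end bolts L_c = 25 − 18/2 = 16, R_n = min(1.2×16×8×450, 2.4×16×8×450) = 69.12 kN/bolt; interior L_c = 45 − 18 = 27, R_n = 116.64 kN/bolt. φR_n = 0.75 × (1×69.12 + 3×116.64) = 314.3 kN.
Tension yield (gross): A_g = 67×8 = 536 mm². φR_n = 0.90 × 345 × 536 = 166.4 kN.
Governing: min(282.9, 314.3, 166.4) = 166.4 kN → gross-section yield.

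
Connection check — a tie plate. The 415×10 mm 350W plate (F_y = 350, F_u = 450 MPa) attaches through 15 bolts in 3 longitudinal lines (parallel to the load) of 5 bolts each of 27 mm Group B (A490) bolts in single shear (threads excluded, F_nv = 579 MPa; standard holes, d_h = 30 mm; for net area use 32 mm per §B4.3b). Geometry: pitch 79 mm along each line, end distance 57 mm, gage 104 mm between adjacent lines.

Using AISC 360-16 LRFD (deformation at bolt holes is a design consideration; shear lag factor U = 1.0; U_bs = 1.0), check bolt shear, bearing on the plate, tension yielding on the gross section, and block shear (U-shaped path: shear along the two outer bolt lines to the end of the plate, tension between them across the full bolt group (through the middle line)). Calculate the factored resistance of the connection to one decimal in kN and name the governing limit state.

1307.3 kN (gross-section yield governs)

Bolt shear: A_b = π(27)²/4 = 572.56 mm². φR_n = 0.75 × 579 × 572.56 × 15 × 1 = 3729.5 kN.
Bearing (10 mm plate, F_u = 450 MPa): end bolts L_c = 57 − 30/2 = 42, R_n = min(1.2×42×10×450, 2.4×27×10×450) = 226.8 kN/bolt; interior L_c = 79 − 30 = 49, R_n = 264.6 kN/bolt. φR_n = 0.75 × (3×226.8 + 12×264.6) = 2891.7 kN.
Tension yield (gross): A_g = 415×10 = 4150 mm². φR_n = 0.90 × 350 × 4150 = 1307.3 kN.
Block shear: shear path 2×[57+4×79] = 2×373 mm, A_gv = 7460, A_nv = 2×(373 − 4.5×32)×10 = 4580 mm²; tension across gage: (208 − 2×32)×10 = 1440 mm². R_n = min(0.6×450×4580, 0.6×350×7460) + 1.0×450×1440 = min(1236.6, 1566.6) + 648 = 1884.6 kN. φR_n = 0.75 × 1884.6 = 1413.5 kN.
Governing: min(3729.5, 2891.7, 1307.3, 1413.5) = 1307.3 kN → gross-section yield.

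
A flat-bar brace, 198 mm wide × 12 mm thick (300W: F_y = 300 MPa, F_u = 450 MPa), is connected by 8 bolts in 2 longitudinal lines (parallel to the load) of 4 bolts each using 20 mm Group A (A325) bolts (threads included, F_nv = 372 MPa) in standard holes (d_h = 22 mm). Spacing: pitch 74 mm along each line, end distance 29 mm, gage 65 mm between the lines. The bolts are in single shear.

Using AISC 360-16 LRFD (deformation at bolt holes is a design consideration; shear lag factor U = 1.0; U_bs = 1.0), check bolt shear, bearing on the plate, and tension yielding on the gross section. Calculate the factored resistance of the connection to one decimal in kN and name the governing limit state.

Bolt shear: A_b = π(20)²/4 = 314.16 mm². φR_n = 0.75 × 372 × 314.16 × 8 × 1 = 701.2 kN.
Bearing (12 mm plate, F_u = 450 MPa): end bolts L_c = 29 − 22/2 = 18, R_n = min(1.2×18×12×450, 2.4×20×12×450) = 116.64 kN/bolt; interior L_c = 74 − 22 = 52, R_n = 259.2 kN/bolt. φR_n = 0.75 × (2×116.64 + 6×259.2) = 1341.4 kN.
Tension yield (gross): A_g = 198×12 = 2376 mm². φR_n = 0.90 × 300 × 2376 = 641.5 kN.
Governing: min(701.2, 1341.4, 641.5) = 641.5 kN → gross-section yield.

641.5 kN (gross-section yield governs)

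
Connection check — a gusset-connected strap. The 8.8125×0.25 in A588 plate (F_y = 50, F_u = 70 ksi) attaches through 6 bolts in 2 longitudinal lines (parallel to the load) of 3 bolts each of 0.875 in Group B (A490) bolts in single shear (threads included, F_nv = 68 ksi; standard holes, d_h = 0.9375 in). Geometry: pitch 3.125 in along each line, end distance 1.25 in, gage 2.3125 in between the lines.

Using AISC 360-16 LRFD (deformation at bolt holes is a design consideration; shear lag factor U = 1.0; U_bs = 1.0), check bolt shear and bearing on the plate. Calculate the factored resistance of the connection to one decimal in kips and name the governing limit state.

134.9 kips (bearing governs)

Bolt shear: A_b = π(0.875)²/4 = 0.60132 in². φR_n = 0.75 × 68 × 0.60132 × 6 × 1 = 184.0 kips.
Bearing (0.25 in plate, F_u = 70 ksi): end bolts L_c = 1.25 − 0.9375/2 = 0.78125, R_n = min(1.2×0.78125×0.25×70, 2.4×0.875×0.25×70) = 16.406 kips/bolt; interior L_c = 3.125 − 0.9375 = 2.1875, R_n = 36.75 kips/bolt. φR_n = 0.75 × (2×16.406 + 4×36.75) = 134.9 kips.
Governing: min(184.0, 134.9) = 134.9 kips → bearing.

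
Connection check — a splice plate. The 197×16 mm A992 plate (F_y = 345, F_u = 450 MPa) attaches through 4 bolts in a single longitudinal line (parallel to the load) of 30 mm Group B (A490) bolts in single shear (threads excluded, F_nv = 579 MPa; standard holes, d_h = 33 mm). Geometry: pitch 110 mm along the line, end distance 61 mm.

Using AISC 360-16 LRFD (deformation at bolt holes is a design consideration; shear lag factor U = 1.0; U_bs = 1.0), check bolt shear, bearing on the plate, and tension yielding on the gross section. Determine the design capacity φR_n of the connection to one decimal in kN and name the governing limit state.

978.7 kN (gross-section yield governs)

Bolt shear: A_b = π(30)²/4 = 706.86 mm². φR_n = 0.75 × 579 × 706.86 × 4 × 1 = 1227.8 kN.
Bearing (16 mm plate, F_u = 450 MPa): end bolts L_c = 61 − 33/2 = 44.5, R_n = min(1.2×44.5×16×450, 2.4×30×16×450) = 384.48 kN/bolt; interior L_c = 110 − 33 = 77, R_n = 518.4 kN/bolt. φR_n = 0.75 × (1×384.48 + 3×518.4) = 1454.8 kN.
Tension yield (gross): A_g = 197×16 = 3152 mm². φR_n = 0.90 × 345 × 3152 = 978.7 kN.
Governing: min(1227.8, 1454.8, 978.7) = 978.7 kN → gross-section yield.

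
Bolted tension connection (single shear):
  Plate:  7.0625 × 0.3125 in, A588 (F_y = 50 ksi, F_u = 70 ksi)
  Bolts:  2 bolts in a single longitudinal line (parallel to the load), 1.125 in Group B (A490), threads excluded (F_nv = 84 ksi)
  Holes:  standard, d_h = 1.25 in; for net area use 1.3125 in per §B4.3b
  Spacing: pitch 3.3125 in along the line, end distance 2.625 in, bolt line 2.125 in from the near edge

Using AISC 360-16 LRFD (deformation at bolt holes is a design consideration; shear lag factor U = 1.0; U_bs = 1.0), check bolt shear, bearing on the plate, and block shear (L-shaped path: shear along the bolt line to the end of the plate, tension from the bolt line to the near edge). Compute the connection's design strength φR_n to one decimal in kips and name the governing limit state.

63.2 kips (block shear governs)

Bolt shear: A_b = π(1.125)²/4 = 0.99402 in². φR_n = 0.75 × 84 × 0.99402 × 2 × 1 = 125.2 kips.
Bearing (0.3125 in plate, F_u = 70 ksi): end bolts L_c = 2.625 − 1.25/2 = 2, R_n = min(1.2×2×0.3125×70, 2.4×1.125×0.3125×70) = 52.5 kips/bolt; interior L_c = 3.3125 − 1.25 = 2.0625, R_n = 54.141 kips/bolt. φR_n = 0.75 × (1×52.5 + 1×54.141) = 80.0 kips.
Block shear: shear path 1×[2.625+1×3.3125] = 1×5.9375 in, A_gv = 1.8555, A_nv = 1×(5.9375 − 1.5×1.3125)×0.3125 = 1.2402 in²; tension to near edge: (2.125 − 0.5×1.3125)×0.3125 = 0.45898 in². R_n = min(0.6×70×1.2402, 0.6×50×1.8555) + 1.0×70×0.45898 = min(52.088, 55.665) + 32.129 = 84.217 kips. φR_n = 0.75 × 84.217 = 63.2 kips.
Governing: min(125.2, 80.0, 63.2) = 63.2 kips → block shear.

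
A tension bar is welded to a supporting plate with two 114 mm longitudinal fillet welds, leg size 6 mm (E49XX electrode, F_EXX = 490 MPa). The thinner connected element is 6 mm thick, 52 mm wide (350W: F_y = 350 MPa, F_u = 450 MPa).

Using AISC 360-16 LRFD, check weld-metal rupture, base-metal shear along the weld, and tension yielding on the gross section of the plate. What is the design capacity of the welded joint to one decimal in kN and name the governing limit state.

Weld metal: throat = 0.707×6 = 4.242 mm, L = 2×114 = 228 mm. φR_n = 0.75 × 0.6 × 490 × 4.242 × 228 = 213.3 kN.
Base metal shear (6 mm plate): yield φR_n = 1.0×0.6×350×6×228 = 287.3 kN; rupture φR_n = 0.75×0.6×450×6×228 = 277.0 kN; take 277.0 kN (rupture).
Tension yield (gross): A_g = 52×6 = 312 mm². φR_n = 0.90 × 350 × 312 = 98.3 kN.
Governing: min(213.3, 277.0, 98.3) = 98.3 kN → gross-section yield.

98.3 kN (gross-section yield governs)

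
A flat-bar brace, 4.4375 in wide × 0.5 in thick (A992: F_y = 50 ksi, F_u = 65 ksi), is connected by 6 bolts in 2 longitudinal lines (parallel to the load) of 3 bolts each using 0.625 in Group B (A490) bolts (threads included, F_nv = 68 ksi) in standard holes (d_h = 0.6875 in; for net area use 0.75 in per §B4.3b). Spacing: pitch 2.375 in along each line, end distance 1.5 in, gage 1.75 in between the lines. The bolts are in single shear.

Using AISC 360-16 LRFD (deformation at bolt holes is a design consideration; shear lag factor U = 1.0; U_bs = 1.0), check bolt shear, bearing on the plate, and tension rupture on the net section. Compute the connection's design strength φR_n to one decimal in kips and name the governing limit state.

Bolt shear: A_b = π(0.625)²/4 = 0.3068 in². φR_n = 0.75 × 68 × 0.3068 × 6 × 1 = 93.9 kips.
Bearing (0.5 in plate, F_u = 65 ksi): end bolts L_c = 1.5 − 0.6875/2 = 1.15625, R_n = min(1.2×1.15625×0.5×65, 2.4×0.625×0.5×65) = 45.094 kips/bolt; interior L_c = 2.375 − 0.6875 = 1.6875, R_n = 48.75 kips/bolt. φR_n = 0.75 × (2×45.094 + 4×48.75) = 213.9 kips.
Tension rupture (net): A_n = (4.4375 − 2×0.75)×0.5 = 1.4688 in² (U = 1.0, A_e = A_n). φR_n = 0.75 × 65 × 1.4688 = 71.6 kips.
Governing: min(93.9, 213.9, 71.6) = 71.6 kips → net-section rupture.

71.6 kips (net-section rupture governs)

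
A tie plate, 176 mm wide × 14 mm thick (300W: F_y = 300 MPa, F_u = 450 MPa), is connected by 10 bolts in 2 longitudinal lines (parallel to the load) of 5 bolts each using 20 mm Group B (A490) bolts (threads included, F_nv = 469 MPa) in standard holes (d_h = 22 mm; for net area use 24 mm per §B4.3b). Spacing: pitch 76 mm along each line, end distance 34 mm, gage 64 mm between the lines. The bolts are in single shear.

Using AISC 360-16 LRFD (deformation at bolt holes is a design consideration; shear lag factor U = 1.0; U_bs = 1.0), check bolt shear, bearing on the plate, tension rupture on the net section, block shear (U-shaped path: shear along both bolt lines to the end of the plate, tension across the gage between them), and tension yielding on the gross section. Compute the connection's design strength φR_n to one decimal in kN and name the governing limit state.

604.8 kN (net-section rupture governs)

Bolt shear: A_b = π(20)²/4 = 314.16 mm². φR_n = 0.75 × 469 × 314.16 × 10 × 1 = 1105.1 kN.
Bearing (14 mm plate, F_u = 450 MPa): end bolts L_c = 34 − 22/2 = 23, R_n = min(1.2×23×14×450, 2.4×20×14×450) = 173.88 kN/bolt; interior L_c = 76 − 22 = 54, R_n = 302.4 kN/bolt. φR_n = 0.75 × (2×173.88 + 8×302.4) = 2075.2 kN.
Tension rupture (net): A_n = (176 − 2×24)×14 = 1792 mm² (U = 1.0, A_e = A_n). φR_n = 0.75 × 450 × 1792 = 604.8 kN.
Block shear: shear path 2×[34+4×76] = 2×338 mm, A_gv = 9464, A_nv = 2×(338 − 4.5×24)×14 = 6440 mm²; tension across gage: (64 − 1×24)×14 = 560 mm². R_n = min(0.6×450×6440, 0.6×300×9464) + 1.0×450×560 = min(1738.8, 1703.5) + 252 = 1955.5 kN. φR_n = 0.75 × 1955.5 = 1466.6 kN.
Tension yield (gross): A_g = 176×14 = 2464 mm². φR_n = 0.90 × 300 × 2464 = 665.3 kN.
Governing: min(1105.1, 2075.2, 604.8, 1466.6, 665.3) = 604.8 kN → net-section rupture.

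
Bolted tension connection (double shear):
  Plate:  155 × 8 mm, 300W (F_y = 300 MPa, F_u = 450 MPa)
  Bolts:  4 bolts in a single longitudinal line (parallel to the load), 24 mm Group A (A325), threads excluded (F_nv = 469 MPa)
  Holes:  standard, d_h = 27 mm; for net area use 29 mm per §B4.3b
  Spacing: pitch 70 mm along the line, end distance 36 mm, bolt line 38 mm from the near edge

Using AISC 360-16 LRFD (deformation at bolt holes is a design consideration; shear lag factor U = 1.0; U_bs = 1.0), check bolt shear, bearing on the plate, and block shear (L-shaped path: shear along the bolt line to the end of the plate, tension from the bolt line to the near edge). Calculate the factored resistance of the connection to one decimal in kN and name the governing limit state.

Bolt shear: A_b = π(24)²/4 = 452.39 mm². φR_n = 0.75 × 469 × 452.39 × 4 × 2 = 1273.0 kN.
Bearing (8 mm plate, F_u = 450 MPa): end bolts L_c = 36 − 27/2 = 22.5, R_n = min(1.2×22.5×8×450, 2.4×24×8×450) = 97.2 kN/bolt; interior L_c = 70 − 27 = 43, R_n = 185.76 kN/bolt. φR_n = 0.75 × (1×97.2 + 3×185.76) = 490.9 kN.
Block shear: shear path 1×[36+3×70] = 1×246 mm, A_gv = 1968, A_nv = 1×(246 − 3.5×29)×8 = 1156 mm²; tension to near edge: (38 − 0.5×29)×8 = 188 mm². R_n = min(0.6×450×1156, 0.6×300×1968) + 1.0×450×188 = min(312.12, 354.24) + 84.6 = 396.72 kN. φR_n = 0.75 × 396.72 = 297.5 kN.
Governing: min(1273.0, 490.9, 297.5) = 297.5 kN → block shear.

297.5 kN (block shear governs)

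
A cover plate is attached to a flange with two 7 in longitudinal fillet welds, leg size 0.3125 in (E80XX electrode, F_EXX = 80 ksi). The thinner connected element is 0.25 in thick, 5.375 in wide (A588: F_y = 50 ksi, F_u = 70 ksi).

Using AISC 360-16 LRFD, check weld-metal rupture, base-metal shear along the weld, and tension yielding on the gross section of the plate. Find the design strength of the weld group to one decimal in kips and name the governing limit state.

60.5 kips (gross-section yield governs)

Weld metal: throat = 0.707×0.3125 = 0.22094 in, L = 2×7 = 14 in. φR_n = 0.75 × 0.6 × 80 × 0.22094 × 14 = 111.4 kips.
Base metal shear (0.25 in plate): yield φR_n = 1.0×0.6×50×0.25×14 = 105.0 kips; rupture φR_n = 0.75×0.6×70×0.25×14 = 110.3 kips; take 105.0 kips (yield).
Tension yield (gross): A_g = 5.375×0.25 = 1.3438 in². φR_n = 0.90 × 50 × 1.3438 = 60.5 kips.
Governing: min(111.4, 105.0, 60.5) = 60.5 kips → gross-section yield.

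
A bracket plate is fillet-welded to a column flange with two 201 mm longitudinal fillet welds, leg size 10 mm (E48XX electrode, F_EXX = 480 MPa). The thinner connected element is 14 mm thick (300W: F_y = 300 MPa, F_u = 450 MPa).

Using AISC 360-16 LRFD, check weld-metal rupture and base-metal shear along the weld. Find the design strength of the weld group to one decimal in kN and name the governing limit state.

Weld metal: throat = 0.707×10 = 7.07 mm, L = 2×201 = 402 mm. φR_n = 0.75 × 0.6 × 480 × 7.07 × 402 = 613.9 kN.
Base metal shear (14 mm plate): yield φR_n = 1.0×0.6×300×14×402 = 1013.0 kN; rupture φR_n = 0.75×0.6×450×14×402 = 1139.7 kN; take 1013.0 kN (yield).
Governing: min(613.9, 1013.0) = 613.9 kN → weld metal.

613.9 kN (weld metal governs)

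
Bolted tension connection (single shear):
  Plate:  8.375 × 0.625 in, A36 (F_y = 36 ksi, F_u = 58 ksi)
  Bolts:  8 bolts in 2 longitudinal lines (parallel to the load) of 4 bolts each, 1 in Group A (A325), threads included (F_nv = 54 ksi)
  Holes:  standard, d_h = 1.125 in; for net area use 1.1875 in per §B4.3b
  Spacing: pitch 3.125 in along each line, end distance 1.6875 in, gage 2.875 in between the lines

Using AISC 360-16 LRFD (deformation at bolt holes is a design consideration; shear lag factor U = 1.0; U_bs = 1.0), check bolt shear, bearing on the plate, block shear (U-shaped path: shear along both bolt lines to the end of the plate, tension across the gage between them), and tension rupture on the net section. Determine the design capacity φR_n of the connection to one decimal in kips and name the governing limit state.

163.1 kips (net-section rupture governs)

Bolt shear: A_b = π(1)²/4 = 0.7854 in². φR_n = 0.75 × 54 × 0.7854 × 8 × 1 = 254.5 kips.
Bearing (0.625 in plate, F_u = 58 ksi): end bolts L_c = 1.6875 − 1.125/2 = 1.125, R_n = min(1.2×1.125×0.625×58, 2.4×1×0.625×58) = 48.938 kips/bolt; interior L_c = 3.125 − 1.125 = 2, R_n = 87 kips/bolt. φR_n = 0.75 × (2×48.938 + 6×87) = 464.9 kips.
Block shear: shear path 2×[1.6875+3×3.125] = 2×11.0625 in, A_gv = 13.828, A_nv = 2×(11.0625 − 3.5×1.1875)×0.625 = 8.6328 in²; tension across gage: (2.875 − 1×1.1875)×0.625 = 1.0547 in². R_n = min(0.6×58×8.6328, 0.6×36×13.828) + 1.0×58×1.0547 = min(300.42, 298.68) + 61.173 = 359.85 kips. φR_n = 0.75 × 359.85 = 269.9 kips.
Tension rupture (net): A_n = (8.375 − 2×1.1875)×0.625 = 3.75 in² (U = 1.0, A_e = A_n). φR_n = 0.75 × 58 × 3.75 = 163.1 kips.
Governing: min(254.5, 464.9, 269.9, 163.1) = 163.1 kips → net-section rupture.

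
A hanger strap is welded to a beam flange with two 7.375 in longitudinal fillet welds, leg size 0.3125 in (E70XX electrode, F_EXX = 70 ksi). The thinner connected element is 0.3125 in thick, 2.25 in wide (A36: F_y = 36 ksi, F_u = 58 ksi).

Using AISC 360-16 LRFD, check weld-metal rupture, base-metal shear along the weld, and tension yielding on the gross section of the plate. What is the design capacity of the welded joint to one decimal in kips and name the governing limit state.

Weld metal: throat = 0.707×0.3125 = 0.22094 in, L = 2×7.375 = 14.75 in. φR_n = 0.75 × 0.6 × 70 × 0.22094 × 14.75 = 102.7 kips.
Base metal shear (0.3125 in plate): yield φR_n = 1.0×0.6×36×0.3125×14.75 = 99.6 kips; rupture φR_n = 0.75×0.6×58×0.3125×14.75 = 120.3 kips; take 99.6 kips (yield).
Tension yield (gross): A_g = 2.25×0.3125 = 0.70313 in². φR_n = 0.90 × 36 × 0.70313 = 22.8 kips.
Governing: min(102.7, 99.6, 22.8) = 22.8 kips → gross-section yield.

22.8 kips (gross-section yield governs)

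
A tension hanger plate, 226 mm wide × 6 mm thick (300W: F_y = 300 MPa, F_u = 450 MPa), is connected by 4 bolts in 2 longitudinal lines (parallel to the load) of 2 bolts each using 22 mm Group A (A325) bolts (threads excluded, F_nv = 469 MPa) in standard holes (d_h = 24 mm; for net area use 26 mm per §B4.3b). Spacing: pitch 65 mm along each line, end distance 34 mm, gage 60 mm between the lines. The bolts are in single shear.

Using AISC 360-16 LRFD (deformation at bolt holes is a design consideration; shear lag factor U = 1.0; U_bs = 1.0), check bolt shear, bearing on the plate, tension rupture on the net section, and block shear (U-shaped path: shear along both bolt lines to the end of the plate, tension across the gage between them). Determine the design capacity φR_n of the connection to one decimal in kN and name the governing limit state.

214.7 kN (block shear governs)

Bolt shear: A_b = π(22)²/4 = 380.13 mm². φR_n = 0.75 × 469 × 380.13 × 4 × 1 = 534.8 kN.
Bearing (6 mm plate, F_u = 450 MPa): end bolts L_c = 34 − 24/2 = 22, R_n = min(1.2×22×6×450, 2.4×22×6×450) = 71.28 kN/bolt; interior L_c = 65 − 24 = 41, R_n = 132.84 kN/bolt. φR_n = 0.75 × (2×71.28 + 2×132.84) = 306.2 kN.
Tension rupture (net): A_n = (226 − 2×26)×6 = 1044 mm² (U = 1.0, A_e = A_n). φR_n = 0.75 × 450 × 1044 = 352.4 kN.
Block shear: shear path 2×[34+1×65] = 2×99 mm, A_gv = 1188, A_nv = 2×(99 − 1.5×26)×6 = 720 mm²; tension across gage: (60 − 1×26)×6 = 204 mm². R_n = min(0.6×450×720, 0.6×300×1188) + 1.0×450×204 = min(194.4, 213.84) + 91.8 = 286.2 kN. φR_n = 0.75 × 286.2 = 214.7 kN.
Governing: min(534.8, 306.2, 352.4, 214.7) = 214.7 kN → block shear.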